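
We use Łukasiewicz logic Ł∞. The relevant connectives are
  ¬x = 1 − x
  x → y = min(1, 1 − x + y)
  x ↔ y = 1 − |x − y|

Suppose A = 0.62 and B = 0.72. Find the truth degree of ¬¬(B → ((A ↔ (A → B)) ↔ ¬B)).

0.94

A → B = min(1, 1 − 0.62 + 0.72) = min(1, 1.10) = 1.00
A ↔ (A → B) = 1 − |0.62 − 1.00| = 1 − 0.38 = 0.62
¬B = 1 − 0.72 = 0.28
(A ↔ (A → B)) ↔ ¬B = 1 − |0.62 − 0.28| = 1 − 0.34 = 0.66
B → ((A ↔ (A → B)) ↔ ¬B) = min(1, 1 − 0.72 + 0.66) = min(1, 0.94) = 0.94
¬(B → ((A ↔ (A → B)) ↔ ¬B)) = 1 − 0.94 = 0.06
¬¬(B → ((A ↔ (A → B)) ↔ ¬B)) = 1 − 0.06 = 0.94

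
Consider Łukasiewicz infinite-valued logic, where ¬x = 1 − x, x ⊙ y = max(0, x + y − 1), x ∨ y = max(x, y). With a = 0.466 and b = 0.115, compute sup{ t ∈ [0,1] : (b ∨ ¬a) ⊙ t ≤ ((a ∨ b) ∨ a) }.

0.932

¬a = 1 − 0.466 = 0.534
b ∨ ¬a = max(0.115, 0.534) = 0.534
So the left factor is b ∨ ¬a = 0.534.
a ∨ b = max(0.466, 0.115) = 0.466
(a ∨ b) ∨ a = max(0.466, 0.466) = 0.466
So the right-hand bound is (a ∨ b) ∨ a = 0.466.
The residuum of the Łukasiewicz t-norm gives the supremum: min(1, 1 − 0.534 + 0.466).
1 − 0.534 + 0.466 = 0.932, so t = min(1, 0.932) = 0.932.
Check: 0.534 ⊙ 0.932 = max(0, 0.466) = 0.466 ≤ 0.466.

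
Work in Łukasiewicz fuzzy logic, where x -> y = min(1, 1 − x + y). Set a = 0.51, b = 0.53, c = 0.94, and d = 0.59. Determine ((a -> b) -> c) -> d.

a -> b = min(1, 1 − 0.51 + 0.53) = min(1, 1.02) = 1.00
(a -> b) -> c = min(1, 1 − 1.00 + 0.94) = min(1, 0.94) = 0.94
((a -> b) -> c) -> d = min(1, 1 − 0.94 + 0.59) = min(1, 0.65) = 0.65

0.65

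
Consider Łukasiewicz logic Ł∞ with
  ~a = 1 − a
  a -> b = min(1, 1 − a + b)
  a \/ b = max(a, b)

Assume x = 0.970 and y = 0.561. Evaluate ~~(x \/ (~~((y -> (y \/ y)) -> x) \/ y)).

0.970

y \/ y = max(0.561, 0.561) = 0.561
y -> (y \/ y) = min(1, 1 − 0.561 + 0.561) = min(1, 1.000) = 1.000
(y -> (y \/ y)) -> x = min(1, 1 − 1.000 + 0.970) = min(1, 0.970) = 0.970
~((y -> (y \/ y)) -> x) = 1 − 0.970 = 0.030
~~((y -> (y \/ y)) -> x) = 1 − 0.030 = 0.970
~~((y -> (y \/ y)) -> x) \/ y = max(0.970, 0.561) = 0.970
x \/ (~~((y -> (y \/ y)) -> x) \/ y) = max(0.970, 0.970) = 0.970
~(x \/ (~~((y -> (y \/ y)) -> x) \/ y)) = 1 − 0.970 = 0.030
~~(x \/ (~~((y -> (y \/ y)) -> x) \/ y)) = 1 − 0.030 = 0.970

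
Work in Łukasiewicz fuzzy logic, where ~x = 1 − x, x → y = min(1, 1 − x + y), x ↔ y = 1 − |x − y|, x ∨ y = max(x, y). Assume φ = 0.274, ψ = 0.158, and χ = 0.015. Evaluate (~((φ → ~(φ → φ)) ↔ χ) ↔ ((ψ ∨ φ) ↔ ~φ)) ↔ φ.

0.437

φ → φ = min(1, 1 − 0.274 + 0.274) = min(1, 1.000) = 1.000
~(φ → φ) = 1 − 1.000 = 0.000
φ → ~(φ → φ) = min(1, 1 − 0.274 + 0.000) = min(1, 0.726) = 0.726
(φ → ~(φ → φ)) ↔ χ = 1 − |0.726 − 0.015| = 1 − 0.711 = 0.289
~((φ → ~(φ → φ)) ↔ χ) = 1 − 0.289 = 0.711
ψ ∨ φ = max(0.158, 0.274) = 0.274
~φ = 1 − 0.274 = 0.726
(ψ ∨ φ) ↔ ~φ = 1 − |0.274 − 0.726| = 1 − 0.452 = 0.548
~((φ → ~(φ → φ)) ↔ χ) ↔ ((ψ ∨ φ) ↔ ~φ) = 1 − |0.711 − 0.548| = 1 − 0.163 = 0.837
(~((φ → ~(φ → φ)) ↔ χ) ↔ ((ψ ∨ φ) ↔ ~φ)) ↔ φ = 1 − |0.837 − 0.274| = 1 − 0.563 = 0.437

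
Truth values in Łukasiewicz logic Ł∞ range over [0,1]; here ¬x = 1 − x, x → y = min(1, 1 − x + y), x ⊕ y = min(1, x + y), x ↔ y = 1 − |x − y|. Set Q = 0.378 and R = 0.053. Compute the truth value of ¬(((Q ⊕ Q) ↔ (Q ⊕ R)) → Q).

Q ⊕ Q = min(1, 0.378 + 0.378) = min(1, 0.756) = 0.756
Q ⊕ R = min(1, 0.378 + 0.053) = min(1, 0.431) = 0.431
(Q ⊕ Q) ↔ (Q ⊕ R) = 1 − |0.756 − 0.431| = 1 − 0.325 = 0.675
((Q ⊕ Q) ↔ (Q ⊕ R)) → Q = min(1, 1 − 0.675 + 0.378) = min(1, 0.703) = 0.703
¬(((Q ⊕ Q) ↔ (Q ⊕ R)) → Q) = 1 − 0.703 = 0.297

0.297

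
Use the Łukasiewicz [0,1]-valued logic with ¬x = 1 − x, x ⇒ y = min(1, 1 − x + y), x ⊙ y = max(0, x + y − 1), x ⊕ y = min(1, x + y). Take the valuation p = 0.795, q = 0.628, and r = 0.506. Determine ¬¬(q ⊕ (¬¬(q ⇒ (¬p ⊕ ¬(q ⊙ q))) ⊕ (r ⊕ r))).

1.000

¬p = 1 − 0.795 = 0.205
q ⊙ q = max(0, 0.628 + 0.628 − 1) = max(0, 0.256) = 0.256
¬(q ⊙ q) = 1 − 0.256 = 0.744
¬p ⊕ ¬(q ⊙ q) = min(1, 0.205 + 0.744) = min(1, 0.949) = 0.949
q ⇒ (¬p ⊕ ¬(q ⊙ q)) = min(1, 1 − 0.628 + 0.949) = min(1, 1.321) = 1.000
¬(q ⇒ (¬p ⊕ ¬(q ⊙ q))) = 1 − 1.000 = 0.000
¬¬(q ⇒ (¬p ⊕ ¬(q ⊙ q))) = 1 − 0.000 = 1.000
r ⊕ r = min(1, 0.506 + 0.506) = min(1, 1.012) = 1.000
¬¬(q ⇒ (¬p ⊕ ¬(q ⊙ q))) ⊕ (r ⊕ r) = min(1, 1.000 + 1.000) = min(1, 2.000) = 1.000
q ⊕ (¬¬(q ⇒ (¬p ⊕ ¬(q ⊙ q))) ⊕ (r ⊕ r)) = min(1, 0.628 + 1.000) = min(1, 1.628) = 1.000
¬(q ⊕ (¬¬(q ⇒ (¬p ⊕ ¬(q ⊙ q))) ⊕ (r ⊕ r))) = 1 − 1.000 = 0.000
¬¬(q ⊕ (¬¬(q ⇒ (¬p ⊕ ¬(q ⊙ q))) ⊕ (r ⊕ r))) = 1 − 0.000 = 1.000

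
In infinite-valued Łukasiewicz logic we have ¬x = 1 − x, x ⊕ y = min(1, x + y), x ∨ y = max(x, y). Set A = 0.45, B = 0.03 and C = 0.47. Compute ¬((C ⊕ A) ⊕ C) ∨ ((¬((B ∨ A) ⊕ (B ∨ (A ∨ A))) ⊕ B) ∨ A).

C ⊕ A = min(1, 0.47 + 0.45) = min(1, 0.92) = 0.92
(C ⊕ A) ⊕ C = min(1, 0.92 + 0.47) = min(1, 1.39) = 1.00
¬((C ⊕ A) ⊕ C) = 1 − 1.00 = 0.00
B ∨ A = max(0.03, 0.45) = 0.45
A ∨ A = max(0.45, 0.45) = 0.45
B ∨ (A ∨ A) = max(0.03, 0.45) = 0.45
(B ∨ A) ⊕ (B ∨ (A ∨ A)) = min(1, 0.45 + 0.45) = min(1, 0.90) = 0.90
¬((B ∨ A) ⊕ (B ∨ (A ∨ A))) = 1 − 0.90 = 0.10
¬((B ∨ A) ⊕ (B ∨ (A ∨ A))) ⊕ B = min(1, 0.10 + 0.03) = min(1, 0.13) = 0.13
(¬((B ∨ A) ⊕ (B ∨ (A ∨ A))) ⊕ B) ∨ A = max(0.13, 0.45) = 0.45
¬((C ⊕ A) ⊕ C) ∨ ((¬((B ∨ A) ⊕ (B ∨ (A ∨ A))) ⊕ B) ∨ A) = max(0.00, 0.45) = 0.45

0.45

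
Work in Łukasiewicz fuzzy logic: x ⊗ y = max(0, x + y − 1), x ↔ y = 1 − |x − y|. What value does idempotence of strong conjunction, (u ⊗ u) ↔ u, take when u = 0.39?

u ⊗ u = max(0, 0.39 + 0.39 − 1) = max(0, -0.22) = 0.00
(u ⊗ u) ↔ u = 1 − |0.00 − 0.39| = 1 − 0.39 = 0.61
(The value 0.61 < 1 shows this instance is not satisfied; fails in Ł∞ since a ⊗ a = max(0, 2a−1) ≠ a in general.)

0.61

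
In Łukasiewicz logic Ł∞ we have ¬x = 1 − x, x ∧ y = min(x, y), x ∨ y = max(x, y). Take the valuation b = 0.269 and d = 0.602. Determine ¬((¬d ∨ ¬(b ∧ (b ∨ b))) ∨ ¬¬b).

0.269

¬d = 1 − 0.602 = 0.398
b ∨ b = max(0.269, 0.269) = 0.269
b ∧ (b ∨ b) = min(0.269, 0.269) = 0.269
¬(b ∧ (b ∨ b)) = 1 − 0.269 = 0.731
¬d ∨ ¬(b ∧ (b ∨ b)) = max(0.398, 0.731) = 0.731
¬b = 1 − 0.269 = 0.731
¬¬b = 1 − 0.731 = 0.269
(¬d ∨ ¬(b ∧ (b ∨ b))) ∨ ¬¬b = max(0.731, 0.269) = 0.731
¬((¬d ∨ ¬(b ∧ (b ∨ b))) ∨ ¬¬b) = 1 − 0.731 = 0.269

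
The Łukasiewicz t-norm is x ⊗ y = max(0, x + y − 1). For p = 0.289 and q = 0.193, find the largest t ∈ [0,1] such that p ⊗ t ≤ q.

The residuum of the Łukasiewicz t-norm gives the supremum: min(1, 1 − 0.289 + 0.193).
1 − 0.289 + 0.193 = 0.904, so t = min(1, 0.904) = 0.904.
Check: 0.289 ⊗ 0.904 = max(0, 0.193) = 0.193 ≤ 0.193.

0.904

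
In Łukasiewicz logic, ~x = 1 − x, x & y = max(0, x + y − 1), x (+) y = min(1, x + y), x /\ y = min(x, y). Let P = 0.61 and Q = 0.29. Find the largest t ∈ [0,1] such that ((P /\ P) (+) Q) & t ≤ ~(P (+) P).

0.10

P /\ P = min(0.61, 0.61) = 0.61
(P /\ P) (+) Q = min(1, 0.61 + 0.29) = min(1, 0.90) = 0.90
So the left factor is (P /\ P) (+) Q = 0.90.
P (+) P = min(1, 0.61 + 0.61) = min(1, 1.22) = 1.00
~(P (+) P) = 1 − 1.00 = 0.00
So the right-hand bound is ~(P (+) P) = 0.00.
The residuum of the Łukasiewicz t-norm gives the supremum: min(1, 1 − 0.90 + 0.00).
1 − 0.90 + 0.00 = 0.10, so t = min(1, 0.10) = 0.10.
Check: 0.90 & 0.10 = max(0, 0.00) = 0.00 ≤ 0.00.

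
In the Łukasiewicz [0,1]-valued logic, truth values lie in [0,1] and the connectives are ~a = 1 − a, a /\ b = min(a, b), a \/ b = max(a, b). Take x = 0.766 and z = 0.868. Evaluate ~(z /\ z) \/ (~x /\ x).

z /\ z = min(0.868, 0.868) = 0.868
~(z /\ z) = 1 − 0.868 = 0.132
~x = 1 − 0.766 = 0.234
~x /\ x = min(0.234, 0.766) = 0.234
~(z /\ z) \/ (~x /\ x) = max(0.132, 0.234) = 0.234

0.234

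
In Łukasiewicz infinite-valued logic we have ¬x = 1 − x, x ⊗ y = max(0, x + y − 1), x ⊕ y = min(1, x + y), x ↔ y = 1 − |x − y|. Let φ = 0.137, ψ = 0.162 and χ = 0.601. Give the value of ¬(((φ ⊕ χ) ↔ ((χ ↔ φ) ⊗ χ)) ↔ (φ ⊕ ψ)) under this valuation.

φ ⊕ χ = min(1, 0.137 + 0.601) = min(1, 0.738) = 0.738
χ ↔ φ = 1 − |0.601 − 0.137| = 1 − 0.464 = 0.536
(χ ↔ φ) ⊗ χ = max(0, 0.536 + 0.601 − 1) = max(0, 0.137) = 0.137
(φ ⊕ χ) ↔ ((χ ↔ φ) ⊗ χ) = 1 − |0.738 − 0.137| = 1 − 0.601 = 0.399
φ ⊕ ψ = min(1, 0.137 + 0.162) = min(1, 0.299) = 0.299
((φ ⊕ χ) ↔ ((χ ↔ φ) ⊗ χ)) ↔ (φ ⊕ ψ) = 1 − |0.399 − 0.299| = 1 − 0.100 = 0.900
¬(((φ ⊕ χ) ↔ ((χ ↔ φ) ⊗ χ)) ↔ (φ ⊕ ψ)) = 1 − 0.900 = 0.100

0.100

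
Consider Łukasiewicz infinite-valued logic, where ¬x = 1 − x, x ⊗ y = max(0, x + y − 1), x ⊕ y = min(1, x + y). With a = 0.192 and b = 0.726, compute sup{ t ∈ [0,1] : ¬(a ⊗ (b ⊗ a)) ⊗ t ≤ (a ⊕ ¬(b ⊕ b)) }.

b ⊗ a = max(0, 0.726 + 0.192 − 1) = max(0, -0.082) = 0.000
a ⊗ (b ⊗ a) = max(0, 0.192 + 0.000 − 1) = max(0, -0.808) = 0.000
¬(a ⊗ (b ⊗ a)) = 1 − 0.000 = 1.000
So the left factor is ¬(a ⊗ (b ⊗ a)) = 1.000.
b ⊕ b = min(1, 0.726 + 0.726) = min(1, 1.452) = 1.000
¬(b ⊕ b) = 1 − 1.000 = 0.000
a ⊕ ¬(b ⊕ b) = min(1, 0.192 + 0.000) = min(1, 0.192) = 0.192
So the right-hand bound is a ⊕ ¬(b ⊕ b) = 0.192.
The residuum of the Łukasiewicz t-norm gives the supremum: min(1, 1 − 1.000 + 0.192).
1 − 1.000 + 0.192 = 0.192, so t = min(1, 0.192) = 0.192.
Check: 1.000 ⊗ 0.192 = max(0, 0.192) = 0.192 ≤ 0.192.

0.192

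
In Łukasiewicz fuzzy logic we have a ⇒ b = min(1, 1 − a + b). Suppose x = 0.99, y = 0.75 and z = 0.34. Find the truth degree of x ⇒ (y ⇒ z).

y ⇒ z = min(1, 1 − 0.75 + 0.34) = min(1, 0.59) = 0.59
x ⇒ (y ⇒ z) = min(1, 1 − 0.99 + 0.59) = min(1, 0.60) = 0.60

0.60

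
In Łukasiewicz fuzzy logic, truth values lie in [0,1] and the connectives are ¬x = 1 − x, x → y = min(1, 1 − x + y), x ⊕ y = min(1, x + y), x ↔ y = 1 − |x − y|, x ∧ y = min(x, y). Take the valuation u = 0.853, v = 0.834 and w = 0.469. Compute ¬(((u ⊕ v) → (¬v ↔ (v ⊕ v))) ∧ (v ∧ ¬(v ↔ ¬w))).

0.834

u ⊕ v = min(1, 0.853 + 0.834) = min(1, 1.687) = 1.000
¬v = 1 − 0.834 = 0.166
v ⊕ v = min(1, 0.834 + 0.834) = min(1, 1.668) = 1.000
¬v ↔ (v ⊕ v) = 1 − |0.166 − 1.000| = 1 − 0.834 = 0.166
(u ⊕ v) → (¬v ↔ (v ⊕ v)) = min(1, 1 − 1.000 + 0.166) = min(1, 0.166) = 0.166
¬w = 1 − 0.469 = 0.531
v ↔ ¬w = 1 − |0.834 − 0.531| = 1 − 0.303 = 0.697
¬(v ↔ ¬w) = 1 − 0.697 = 0.303
v ∧ ¬(v ↔ ¬w) = min(0.834, 0.303) = 0.303
((u ⊕ v) → (¬v ↔ (v ⊕ v))) ∧ (v ∧ ¬(v ↔ ¬w)) = min(0.166, 0.303) = 0.166
¬(((u ⊕ v) → (¬v ↔ (v ⊕ v))) ∧ (v ∧ ¬(v ↔ ¬w))) = 1 − 0.166 = 0.834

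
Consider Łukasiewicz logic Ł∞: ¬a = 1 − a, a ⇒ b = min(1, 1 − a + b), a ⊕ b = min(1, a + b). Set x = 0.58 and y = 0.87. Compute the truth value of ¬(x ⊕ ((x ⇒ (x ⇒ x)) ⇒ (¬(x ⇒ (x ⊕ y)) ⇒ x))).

0.00

x ⇒ x = min(1, 1 − 0.58 + 0.58) = min(1, 1.00) = 1.00
x ⇒ (x ⇒ x) = min(1, 1 − 0.58 + 1.00) = min(1, 1.42) = 1.00
x ⊕ y = min(1, 0.58 + 0.87) = min(1, 1.45) = 1.00
x ⇒ (x ⊕ y) = min(1, 1 − 0.58 + 1.00) = min(1, 1.42) = 1.00
¬(x ⇒ (x ⊕ y)) = 1 − 1.00 = 0.00
¬(x ⇒ (x ⊕ y)) ⇒ x = min(1, 1 − 0.00 + 0.58) = min(1, 1.58) = 1.00
(x ⇒ (x ⇒ x)) ⇒ (¬(x ⇒ (x ⊕ y)) ⇒ x) = min(1, 1 − 1.00 + 1.00) = min(1, 1.00) = 1.00
x ⊕ ((x ⇒ (x ⇒ x)) ⇒ (¬(x ⇒ (x ⊕ y)) ⇒ x)) = min(1, 0.58 + 1.00) = min(1, 1.58) = 1.00
¬(x ⊕ ((x ⇒ (x ⇒ x)) ⇒ (¬(x ⇒ (x ⊕ y)) ⇒ x))) = 1 − 1.00 = 0.00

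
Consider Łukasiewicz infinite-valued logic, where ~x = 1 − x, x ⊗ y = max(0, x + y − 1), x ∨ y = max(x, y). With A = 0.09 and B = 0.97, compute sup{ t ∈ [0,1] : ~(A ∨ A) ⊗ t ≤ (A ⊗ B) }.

A ∨ A = max(0.09, 0.09) = 0.09
~(A ∨ A) = 1 − 0.09 = 0.91
So the left factor is ~(A ∨ A) = 0.91.
A ⊗ B = max(0, 0.09 + 0.97 − 1) = max(0, 0.06) = 0.06
So the right-hand bound is A ⊗ B = 0.06.
The residuum of the Łukasiewicz t-norm gives the supremum: min(1, 1 − 0.91 + 0.06).
1 − 0.91 + 0.06 = 0.15, so t = min(1, 0.15) = 0.15.
Check: 0.91 ⊗ 0.15 = max(0, 0.06) = 0.06 ≤ 0.06.

0.15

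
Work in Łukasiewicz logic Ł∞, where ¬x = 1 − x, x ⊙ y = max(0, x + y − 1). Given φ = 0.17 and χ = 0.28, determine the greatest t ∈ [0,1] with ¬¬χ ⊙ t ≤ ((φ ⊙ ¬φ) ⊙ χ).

0.72

¬χ = 1 − 0.28 = 0.72
¬¬χ = 1 − 0.72 = 0.28
So the left factor is ¬¬χ = 0.28.
¬φ = 1 − 0.17 = 0.83
φ ⊙ ¬φ = max(0, 0.17 + 0.83 − 1) = max(0, 0.00) = 0.00
(φ ⊙ ¬φ) ⊙ χ = max(0, 0.00 + 0.28 − 1) = max(0, -0.72) = 0.00
So the right-hand bound is (φ ⊙ ¬φ) ⊙ χ = 0.00.
The residuum of the Łukasiewicz t-norm gives the supremum: min(1, 1 − 0.28 + 0.00).
1 − 0.28 + 0.00 = 0.72, so t = min(1, 0.72) = 0.72.
Check: 0.28 ⊙ 0.72 = max(0, 0.00) = 0.00 ≤ 0.00.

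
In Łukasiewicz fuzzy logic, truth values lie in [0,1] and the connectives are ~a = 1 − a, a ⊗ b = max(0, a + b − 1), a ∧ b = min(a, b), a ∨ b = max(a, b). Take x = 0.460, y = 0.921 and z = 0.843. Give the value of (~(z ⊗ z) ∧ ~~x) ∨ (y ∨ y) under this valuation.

0.921

z ⊗ z = max(0, 0.843 + 0.843 − 1) = max(0, 0.686) = 0.686
~(z ⊗ z) = 1 − 0.686 = 0.314
~x = 1 − 0.460 = 0.540
~~x = 1 − 0.540 = 0.460
~(z ⊗ z) ∧ ~~x = min(0.314, 0.460) = 0.314
y ∨ y = max(0.921, 0.921) = 0.921
(~(z ⊗ z) ∧ ~~x) ∨ (y ∨ y) = max(0.314, 0.921) = 0.921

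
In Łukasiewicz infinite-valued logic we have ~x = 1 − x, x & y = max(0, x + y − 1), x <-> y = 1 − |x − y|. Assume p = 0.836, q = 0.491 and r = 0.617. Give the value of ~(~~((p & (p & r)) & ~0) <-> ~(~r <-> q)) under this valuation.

p & r = max(0, 0.836 + 0.617 − 1) = max(0, 0.453) = 0.453
p & (p & r) = max(0, 0.836 + 0.453 − 1) = max(0, 0.289) = 0.289
~0 = 1 − 0.000 = 1.000
(p & (p & r)) & ~0 = max(0, 0.289 + 1.000 − 1) = max(0, 0.289) = 0.289
~((p & (p & r)) & ~0) = 1 − 0.289 = 0.711
~~((p & (p & r)) & ~0) = 1 − 0.711 = 0.289
~r = 1 − 0.617 = 0.383
~r <-> q = 1 − |0.383 − 0.491| = 1 − 0.108 = 0.892
~(~r <-> q) = 1 − 0.892 = 0.108
~~((p & (p & r)) & ~0) <-> ~(~r <-> q) = 1 − |0.289 − 0.108| = 1 − 0.181 = 0.819
~(~~((p & (p & r)) & ~0) <-> ~(~r <-> q)) = 1 − 0.819 = 0.181

0.181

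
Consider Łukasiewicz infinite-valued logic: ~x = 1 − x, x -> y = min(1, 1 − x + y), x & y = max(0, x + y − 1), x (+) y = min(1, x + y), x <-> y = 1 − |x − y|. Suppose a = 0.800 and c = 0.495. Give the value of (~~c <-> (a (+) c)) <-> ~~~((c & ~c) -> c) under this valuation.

~c = 1 − 0.495 = 0.505
~~c = 1 − 0.505 = 0.495
a (+) c = min(1, 0.800 + 0.495) = min(1, 1.295) = 1.000
~~c <-> (a (+) c) = 1 − |0.495 − 1.000| = 1 − 0.505 = 0.495
c & ~c = max(0, 0.495 + 0.505 − 1) = max(0, 0.000) = 0.000
(c & ~c) -> c = min(1, 1 − 0.000 + 0.495) = min(1, 1.495) = 1.000
~((c & ~c) -> c) = 1 − 1.000 = 0.000
~~((c & ~c) -> c) = 1 − 0.000 = 1.000
~~~((c & ~c) -> c) = 1 − 1.000 = 0.000
(~~c <-> (a (+) c)) <-> ~~~((c & ~c) -> c) = 1 − |0.495 − 0.000| = 1 − 0.495 = 0.505

0.505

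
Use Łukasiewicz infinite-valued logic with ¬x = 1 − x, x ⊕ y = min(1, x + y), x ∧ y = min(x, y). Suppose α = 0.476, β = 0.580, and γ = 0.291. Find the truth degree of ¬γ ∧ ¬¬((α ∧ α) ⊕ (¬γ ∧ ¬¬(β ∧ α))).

¬γ = 1 − 0.291 = 0.709
α ∧ α = min(0.476, 0.476) = 0.476
β ∧ α = min(0.580, 0.476) = 0.476
¬(β ∧ α) = 1 − 0.476 = 0.524
¬¬(β ∧ α) = 1 − 0.524 = 0.476
¬γ ∧ ¬¬(β ∧ α) = min(0.709, 0.476) = 0.476
(α ∧ α) ⊕ (¬γ ∧ ¬¬(β ∧ α)) = min(1, 0.476 + 0.476) = min(1, 0.952) = 0.952
¬((α ∧ α) ⊕ (¬γ ∧ ¬¬(β ∧ α))) = 1 − 0.952 = 0.048
¬¬((α ∧ α) ⊕ (¬γ ∧ ¬¬(β ∧ α))) = 1 − 0.048 = 0.952
¬γ ∧ ¬¬((α ∧ α) ⊕ (¬γ ∧ ¬¬(β ∧ α))) = min(0.709, 0.952) = 0.709

0.709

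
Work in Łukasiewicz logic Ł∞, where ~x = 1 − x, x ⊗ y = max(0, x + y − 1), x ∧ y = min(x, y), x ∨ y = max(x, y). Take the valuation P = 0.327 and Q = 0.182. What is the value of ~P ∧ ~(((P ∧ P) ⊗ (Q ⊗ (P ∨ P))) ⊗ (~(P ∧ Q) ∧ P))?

0.673

~P = 1 − 0.327 = 0.673
P ∧ P = min(0.327, 0.327) = 0.327
P ∨ P = max(0.327, 0.327) = 0.327
Q ⊗ (P ∨ P) = max(0, 0.182 + 0.327 − 1) = max(0, -0.491) = 0.000
(P ∧ P) ⊗ (Q ⊗ (P ∨ P)) = max(0, 0.327 + 0.000 − 1) = max(0, -0.673) = 0.000
P ∧ Q = min(0.327, 0.182) = 0.182
~(P ∧ Q) = 1 − 0.182 = 0.818
~(P ∧ Q) ∧ P = min(0.818, 0.327) = 0.327
((P ∧ P) ⊗ (Q ⊗ (P ∨ P))) ⊗ (~(P ∧ Q) ∧ P) = max(0, 0.000 + 0.327 − 1) = max(0, -0.673) = 0.000
~(((P ∧ P) ⊗ (Q ⊗ (P ∨ P))) ⊗ (~(P ∧ Q) ∧ P)) = 1 − 0.000 = 1.000
~P ∧ ~(((P ∧ P) ⊗ (Q ⊗ (P ∨ P))) ⊗ (~(P ∧ Q) ∧ P)) = min(0.673, 1.000) = 0.673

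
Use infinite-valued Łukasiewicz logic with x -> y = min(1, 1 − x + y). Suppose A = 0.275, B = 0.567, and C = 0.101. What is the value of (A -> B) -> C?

A -> B = min(1, 1 − 0.275 + 0.567) = min(1, 1.292) = 1.000
(A -> B) -> C = min(1, 1 − 1.000 + 0.101) = min(1, 0.101) = 0.101

0.101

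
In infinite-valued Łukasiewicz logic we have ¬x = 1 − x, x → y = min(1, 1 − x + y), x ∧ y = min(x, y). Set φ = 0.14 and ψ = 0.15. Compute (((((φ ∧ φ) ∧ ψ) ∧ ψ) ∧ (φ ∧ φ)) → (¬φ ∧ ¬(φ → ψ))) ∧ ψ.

φ ∧ φ = min(0.14, 0.14) = 0.14
(φ ∧ φ) ∧ ψ = min(0.14, 0.15) = 0.14
((φ ∧ φ) ∧ ψ) ∧ ψ = min(0.14, 0.15) = 0.14
(((φ ∧ φ) ∧ ψ) ∧ ψ) ∧ (φ ∧ φ) = min(0.14, 0.14) = 0.14
¬φ = 1 − 0.14 = 0.86
φ → ψ = min(1, 1 − 0.14 + 0.15) = min(1, 1.01) = 1.00
¬(φ → ψ) = 1 − 1.00 = 0.00
¬φ ∧ ¬(φ → ψ) = min(0.86, 0.00) = 0.00
((((φ ∧ φ) ∧ ψ) ∧ ψ) ∧ (φ ∧ φ)) → (¬φ ∧ ¬(φ → ψ)) = min(1, 1 − 0.14 + 0.00) = min(1, 0.86) = 0.86
(((((φ ∧ φ) ∧ ψ) ∧ ψ) ∧ (φ ∧ φ)) → (¬φ ∧ ¬(φ → ψ))) ∧ ψ = min(0.86, 0.15) = 0.15

0.15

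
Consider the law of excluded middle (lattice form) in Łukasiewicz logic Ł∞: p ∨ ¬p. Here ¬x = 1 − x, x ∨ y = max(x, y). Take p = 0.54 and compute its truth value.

¬p = 1 − 0.54 = 0.46
p ∨ ¬p = max(0.54, 0.46) = 0.54
(The value 0.54 < 1 shows this instance is not satisfied; not a Ł∞-tautology — its value is max(a, 1−a).)

0.54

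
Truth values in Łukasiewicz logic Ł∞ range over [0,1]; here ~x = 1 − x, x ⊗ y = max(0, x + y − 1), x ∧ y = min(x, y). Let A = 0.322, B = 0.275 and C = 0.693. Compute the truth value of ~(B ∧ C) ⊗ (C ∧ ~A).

B ∧ C = min(0.275, 0.693) = 0.275
~(B ∧ C) = 1 − 0.275 = 0.725
~A = 1 − 0.322 = 0.678
C ∧ ~A = min(0.693, 0.678) = 0.678
~(B ∧ C) ⊗ (C ∧ ~A) = max(0, 0.725 + 0.678 − 1) = max(0, 0.403) = 0.403

0.403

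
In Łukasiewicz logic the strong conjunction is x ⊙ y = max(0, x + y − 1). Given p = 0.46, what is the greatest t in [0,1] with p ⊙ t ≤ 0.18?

0.72

The residuum of the Łukasiewicz t-norm gives the supremum: min(1, 1 − 0.46 + 0.18).
1 − 0.46 + 0.18 = 0.72, so t = min(1, 0.72) = 0.72.
Check: 0.46 ⊙ 0.72 = max(0, 0.18) = 0.18 ≤ 0.18.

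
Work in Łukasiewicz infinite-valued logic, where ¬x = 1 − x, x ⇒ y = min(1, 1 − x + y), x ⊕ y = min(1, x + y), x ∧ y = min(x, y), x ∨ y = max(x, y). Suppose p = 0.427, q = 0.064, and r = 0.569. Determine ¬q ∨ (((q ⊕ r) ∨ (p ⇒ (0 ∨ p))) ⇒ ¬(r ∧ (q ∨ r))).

0.936

¬q = 1 − 0.064 = 0.936
q ⊕ r = min(1, 0.064 + 0.569) = min(1, 0.633) = 0.633
0 ∨ p = max(0.000, 0.427) = 0.427
p ⇒ (0 ∨ p) = min(1, 1 − 0.427 + 0.427) = min(1, 1.000) = 1.000
(q ⊕ r) ∨ (p ⇒ (0 ∨ p)) = max(0.633, 1.000) = 1.000
q ∨ r = max(0.064, 0.569) = 0.569
r ∧ (q ∨ r) = min(0.569, 0.569) = 0.569
¬(r ∧ (q ∨ r)) = 1 − 0.569 = 0.431
((q ⊕ r) ∨ (p ⇒ (0 ∨ p))) ⇒ ¬(r ∧ (q ∨ r)) = min(1, 1 − 1.000 + 0.431) = min(1, 0.431) = 0.431
¬q ∨ (((q ⊕ r) ∨ (p ⇒ (0 ∨ p))) ⇒ ¬(r ∧ (q ∨ r))) = max(0.936, 0.431) = 0.936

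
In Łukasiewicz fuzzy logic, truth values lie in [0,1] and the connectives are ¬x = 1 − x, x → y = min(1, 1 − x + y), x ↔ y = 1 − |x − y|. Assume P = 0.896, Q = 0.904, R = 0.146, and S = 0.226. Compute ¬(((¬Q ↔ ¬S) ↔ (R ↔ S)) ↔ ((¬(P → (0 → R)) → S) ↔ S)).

0.176

¬Q = 1 − 0.904 = 0.096
¬S = 1 − 0.226 = 0.774
¬Q ↔ ¬S = 1 − |0.096 − 0.774| = 1 − 0.678 = 0.322
R ↔ S = 1 − |0.146 − 0.226| = 1 − 0.080 = 0.920
(¬Q ↔ ¬S) ↔ (R ↔ S) = 1 − |0.322 − 0.920| = 1 − 0.598 = 0.402
0 → R = min(1, 1 − 0.000 + 0.146) = min(1, 1.146) = 1.000
P → (0 → R) = min(1, 1 − 0.896 + 1.000) = min(1, 1.104) = 1.000
¬(P → (0 → R)) = 1 − 1.000 = 0.000
¬(P → (0 → R)) → S = min(1, 1 − 0.000 + 0.226) = min(1, 1.226) = 1.000
(¬(P → (0 → R)) → S) ↔ S = 1 − |1.000 − 0.226| = 1 − 0.774 = 0.226
((¬Q ↔ ¬S) ↔ (R ↔ S)) ↔ ((¬(P → (0 → R)) → S) ↔ S) = 1 − |0.402 − 0.226| = 1 − 0.176 = 0.824
¬(((¬Q ↔ ¬S) ↔ (R ↔ S)) ↔ ((¬(P → (0 → R)) → S) ↔ S)) = 1 − 0.824 = 0.176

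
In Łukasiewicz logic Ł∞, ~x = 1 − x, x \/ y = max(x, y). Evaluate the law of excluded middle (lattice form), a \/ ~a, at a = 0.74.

~a = 1 − 0.74 = 0.26
a \/ ~a = max(0.74, 0.26) = 0.74
(The value 0.74 < 1 shows this instance is not satisfied; not a Ł∞-tautology — its value is max(a, 1−a).)

0.74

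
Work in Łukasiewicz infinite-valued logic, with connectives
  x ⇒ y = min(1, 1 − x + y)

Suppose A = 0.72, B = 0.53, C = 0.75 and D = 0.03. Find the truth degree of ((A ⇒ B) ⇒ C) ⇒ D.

0.09

A ⇒ B = min(1, 1 − 0.72 + 0.53) = min(1, 0.81) = 0.81
(A ⇒ B) ⇒ C = min(1, 1 − 0.81 + 0.75) = min(1, 0.94) = 0.94
((A ⇒ B) ⇒ C) ⇒ D = min(1, 1 − 0.94 + 0.03) = min(1, 0.09) = 0.09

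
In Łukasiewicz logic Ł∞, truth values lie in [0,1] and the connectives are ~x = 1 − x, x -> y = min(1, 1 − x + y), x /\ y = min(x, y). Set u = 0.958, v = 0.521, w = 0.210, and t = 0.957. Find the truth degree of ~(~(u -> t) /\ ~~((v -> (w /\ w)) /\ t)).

u -> t = min(1, 1 − 0.958 + 0.957) = min(1, 0.999) = 0.999
~(u -> t) = 1 − 0.999 = 0.001
w /\ w = min(0.210, 0.210) = 0.210
v -> (w /\ w) = min(1, 1 − 0.521 + 0.210) = min(1, 0.689) = 0.689
(v -> (w /\ w)) /\ t = min(0.689, 0.957) = 0.689
~((v -> (w /\ w)) /\ t) = 1 − 0.689 = 0.311
~~((v -> (w /\ w)) /\ t) = 1 − 0.311 = 0.689
~(u -> t) /\ ~~((v -> (w /\ w)) /\ t) = min(0.001, 0.689) = 0.001
~(~(u -> t) /\ ~~((v -> (w /\ w)) /\ t)) = 1 − 0.001 = 0.999

0.999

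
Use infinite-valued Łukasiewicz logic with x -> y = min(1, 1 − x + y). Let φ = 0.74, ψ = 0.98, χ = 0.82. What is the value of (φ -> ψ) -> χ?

0.82

φ -> ψ = min(1, 1 − 0.74 + 0.98) = min(1, 1.24) = 1.00
(φ -> ψ) -> χ = min(1, 1 − 1.00 + 0.82) = min(1, 0.82) = 0.82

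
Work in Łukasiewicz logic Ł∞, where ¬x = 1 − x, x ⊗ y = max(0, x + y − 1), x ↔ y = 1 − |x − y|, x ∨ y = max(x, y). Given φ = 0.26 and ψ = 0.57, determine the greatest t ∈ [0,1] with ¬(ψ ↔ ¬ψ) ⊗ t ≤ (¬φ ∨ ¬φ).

1.00

¬ψ = 1 − 0.57 = 0.43
ψ ↔ ¬ψ = 1 − |0.57 − 0.43| = 1 − 0.14 = 0.86
¬(ψ ↔ ¬ψ) = 1 − 0.86 = 0.14
So the left factor is ¬(ψ ↔ ¬ψ) = 0.14.
¬φ = 1 − 0.26 = 0.74
¬φ ∨ ¬φ = max(0.74, 0.74) = 0.74
So the right-hand bound is ¬φ ∨ ¬φ = 0.74.
The residuum of the Łukasiewicz t-norm gives the supremum: min(1, 1 − 0.14 + 0.74).
1 − 0.14 + 0.74 = 1.60, so t = min(1, 1.60) = 1.00.
Check: 0.14 ⊗ 1.00 = max(0, 0.14) = 0.14 ≤ 0.74.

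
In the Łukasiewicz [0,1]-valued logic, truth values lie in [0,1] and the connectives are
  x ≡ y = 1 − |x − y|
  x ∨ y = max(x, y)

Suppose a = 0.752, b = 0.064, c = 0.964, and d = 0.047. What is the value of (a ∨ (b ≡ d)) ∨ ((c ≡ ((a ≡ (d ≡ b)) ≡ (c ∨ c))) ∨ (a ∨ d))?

b ≡ d = 1 − |0.064 − 0.047| = 1 − 0.017 = 0.983
a ∨ (b ≡ d) = max(0.752, 0.983) = 0.983
d ≡ b = 1 − |0.047 − 0.064| = 1 − 0.017 = 0.983
a ≡ (d ≡ b) = 1 − |0.752 − 0.983| = 1 − 0.231 = 0.769
c ∨ c = max(0.964, 0.964) = 0.964
(a ≡ (d ≡ b)) ≡ (c ∨ c) = 1 − |0.769 − 0.964| = 1 − 0.195 = 0.805
c ≡ ((a ≡ (d ≡ b)) ≡ (c ∨ c)) = 1 − |0.964 − 0.805| = 1 − 0.159 = 0.841
a ∨ d = max(0.752, 0.047) = 0.752
(c ≡ ((a ≡ (d ≡ b)) ≡ (c ∨ c))) ∨ (a ∨ d) = max(0.841, 0.752) = 0.841
(a ∨ (b ≡ d)) ∨ ((c ≡ ((a ≡ (d ≡ b)) ≡ (c ∨ c))) ∨ (a ∨ d)) = max(0.983, 0.841) = 0.983

0.983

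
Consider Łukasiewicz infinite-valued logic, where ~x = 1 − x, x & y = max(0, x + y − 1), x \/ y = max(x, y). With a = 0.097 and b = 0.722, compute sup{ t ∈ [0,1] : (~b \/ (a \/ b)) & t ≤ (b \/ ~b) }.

1.000

~b = 1 − 0.722 = 0.278
a \/ b = max(0.097, 0.722) = 0.722
~b \/ (a \/ b) = max(0.278, 0.722) = 0.722
So the left factor is ~b \/ (a \/ b) = 0.722.
b \/ ~b = max(0.722, 0.278) = 0.722
So the right-hand bound is b \/ ~b = 0.722.
The residuum of the Łukasiewicz t-norm gives the supremum: min(1, 1 − 0.722 + 0.722).
1 − 0.722 + 0.722 = 1.000, so t = min(1, 1.000) = 1.000.
Check: 0.722 & 1.000 = max(0, 0.722) = 0.722 ≤ 0.722.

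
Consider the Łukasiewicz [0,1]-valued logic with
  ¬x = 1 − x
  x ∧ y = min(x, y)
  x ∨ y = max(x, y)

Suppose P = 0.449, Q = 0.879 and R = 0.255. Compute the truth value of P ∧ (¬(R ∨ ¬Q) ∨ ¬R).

¬Q = 1 − 0.879 = 0.121
R ∨ ¬Q = max(0.255, 0.121) = 0.255
¬(R ∨ ¬Q) = 1 − 0.255 = 0.745
¬R = 1 − 0.255 = 0.745
¬(R ∨ ¬Q) ∨ ¬R = max(0.745, 0.745) = 0.745
P ∧ (¬(R ∨ ¬Q) ∨ ¬R) = min(0.449, 0.745) = 0.449

0.449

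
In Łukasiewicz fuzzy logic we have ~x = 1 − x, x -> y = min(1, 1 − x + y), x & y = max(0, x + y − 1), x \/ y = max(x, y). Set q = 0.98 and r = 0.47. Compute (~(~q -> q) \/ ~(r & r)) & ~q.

~q = 1 − 0.98 = 0.02
~q -> q = min(1, 1 − 0.02 + 0.98) = min(1, 1.96) = 1.00
~(~q -> q) = 1 − 1.00 = 0.00
r & r = max(0, 0.47 + 0.47 − 1) = max(0, -0.06) = 0.00
~(r & r) = 1 − 0.00 = 1.00
~(~q -> q) \/ ~(r & r) = max(0.00, 1.00) = 1.00
(~(~q -> q) \/ ~(r & r)) & ~q = max(0, 1.00 + 0.02 − 1) = max(0, 0.02) = 0.02

0.02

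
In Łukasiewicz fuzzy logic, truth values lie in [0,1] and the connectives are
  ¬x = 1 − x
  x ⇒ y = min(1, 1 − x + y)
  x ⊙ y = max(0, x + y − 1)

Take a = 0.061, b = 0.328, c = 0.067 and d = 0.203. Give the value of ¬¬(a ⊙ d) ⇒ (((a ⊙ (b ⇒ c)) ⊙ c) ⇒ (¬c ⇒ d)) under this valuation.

a ⊙ d = max(0, 0.061 + 0.203 − 1) = max(0, -0.736) = 0.000
¬(a ⊙ d) = 1 − 0.000 = 1.000
¬¬(a ⊙ d) = 1 − 1.000 = 0.000
b ⇒ c = min(1, 1 − 0.328 + 0.067) = min(1, 0.739) = 0.739
a ⊙ (b ⇒ c) = max(0, 0.061 + 0.739 − 1) = max(0, -0.200) = 0.000
(a ⊙ (b ⇒ c)) ⊙ c = max(0, 0.000 + 0.067 − 1) = max(0, -0.933) = 0.000
¬c = 1 − 0.067 = 0.933
¬c ⇒ d = min(1, 1 − 0.933 + 0.203) = min(1, 0.270) = 0.270
((a ⊙ (b ⇒ c)) ⊙ c) ⇒ (¬c ⇒ d) = min(1, 1 − 0.000 + 0.270) = min(1, 1.270) = 1.000
¬¬(a ⊙ d) ⇒ (((a ⊙ (b ⇒ c)) ⊙ c) ⇒ (¬c ⇒ d)) = min(1, 1 − 0.000 + 1.000) = min(1, 2.000) = 1.000

1.000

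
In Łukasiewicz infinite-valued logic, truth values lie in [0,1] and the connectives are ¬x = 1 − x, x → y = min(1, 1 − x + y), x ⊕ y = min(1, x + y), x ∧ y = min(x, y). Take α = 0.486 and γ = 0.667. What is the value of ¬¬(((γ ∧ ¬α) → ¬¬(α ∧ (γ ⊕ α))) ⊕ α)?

1.000

¬α = 1 − 0.486 = 0.514
γ ∧ ¬α = min(0.667, 0.514) = 0.514
γ ⊕ α = min(1, 0.667 + 0.486) = min(1, 1.153) = 1.000
α ∧ (γ ⊕ α) = min(0.486, 1.000) = 0.486
¬(α ∧ (γ ⊕ α)) = 1 − 0.486 = 0.514
¬¬(α ∧ (γ ⊕ α)) = 1 − 0.514 = 0.486
(γ ∧ ¬α) → ¬¬(α ∧ (γ ⊕ α)) = min(1, 1 − 0.514 + 0.486) = min(1, 0.972) = 0.972
((γ ∧ ¬α) → ¬¬(α ∧ (γ ⊕ α))) ⊕ α = min(1, 0.972 + 0.486) = min(1, 1.458) = 1.000
¬(((γ ∧ ¬α) → ¬¬(α ∧ (γ ⊕ α))) ⊕ α) = 1 − 1.000 = 0.000
¬¬(((γ ∧ ¬α) → ¬¬(α ∧ (γ ⊕ α))) ⊕ α) = 1 − 0.000 = 1.000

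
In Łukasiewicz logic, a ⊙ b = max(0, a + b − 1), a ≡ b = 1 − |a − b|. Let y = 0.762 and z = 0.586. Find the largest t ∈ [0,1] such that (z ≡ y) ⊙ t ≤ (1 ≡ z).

0.762

z ≡ y = 1 − |0.586 − 0.762| = 1 − 0.176 = 0.824
So the left factor is z ≡ y = 0.824.
1 ≡ z = 1 − |1.000 − 0.586| = 1 − 0.414 = 0.586
So the right-hand bound is 1 ≡ z = 0.586.
The residuum of the Łukasiewicz t-norm gives the supremum: min(1, 1 − 0.824 + 0.586).
1 − 0.824 + 0.586 = 0.762, so t = min(1, 0.762) = 0.762.
Check: 0.824 ⊙ 0.762 = max(0, 0.586) = 0.586 ≤ 0.586.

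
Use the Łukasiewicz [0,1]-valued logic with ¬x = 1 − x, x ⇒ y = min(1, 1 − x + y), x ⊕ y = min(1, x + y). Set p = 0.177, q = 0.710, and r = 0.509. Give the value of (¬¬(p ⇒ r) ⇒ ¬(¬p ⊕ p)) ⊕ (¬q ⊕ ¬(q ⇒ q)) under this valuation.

0.290

p ⇒ r = min(1, 1 − 0.177 + 0.509) = min(1, 1.332) = 1.000
¬(p ⇒ r) = 1 − 1.000 = 0.000
¬¬(p ⇒ r) = 1 − 0.000 = 1.000
¬p = 1 − 0.177 = 0.823
¬p ⊕ p = min(1, 0.823 + 0.177) = min(1, 1.000) = 1.000
¬(¬p ⊕ p) = 1 − 1.000 = 0.000
¬¬(p ⇒ r) ⇒ ¬(¬p ⊕ p) = min(1, 1 − 1.000 + 0.000) = min(1, 0.000) = 0.000
¬q = 1 − 0.710 = 0.290
q ⇒ q = min(1, 1 − 0.710 + 0.710) = min(1, 1.000) = 1.000
¬(q ⇒ q) = 1 − 1.000 = 0.000
¬q ⊕ ¬(q ⇒ q) = min(1, 0.290 + 0.000) = min(1, 0.290) = 0.290
(¬¬(p ⇒ r) ⇒ ¬(¬p ⊕ p)) ⊕ (¬q ⊕ ¬(q ⇒ q)) = min(1, 0.000 + 0.290) = min(1, 0.290) = 0.290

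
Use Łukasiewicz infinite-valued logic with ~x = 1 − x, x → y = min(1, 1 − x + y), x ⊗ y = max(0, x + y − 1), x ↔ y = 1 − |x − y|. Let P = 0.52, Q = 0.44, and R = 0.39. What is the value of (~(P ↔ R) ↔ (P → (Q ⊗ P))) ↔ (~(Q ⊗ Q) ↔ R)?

0.74

P ↔ R = 1 − |0.52 − 0.39| = 1 − 0.13 = 0.87
~(P ↔ R) = 1 − 0.87 = 0.13
Q ⊗ P = max(0, 0.44 + 0.52 − 1) = max(0, -0.04) = 0.00
P → (Q ⊗ P) = min(1, 1 − 0.52 + 0.00) = min(1, 0.48) = 0.48
~(P ↔ R) ↔ (P → (Q ⊗ P)) = 1 − |0.13 − 0.48| = 1 − 0.35 = 0.65
Q ⊗ Q = max(0, 0.44 + 0.44 − 1) = max(0, -0.12) = 0.00
~(Q ⊗ Q) = 1 − 0.00 = 1.00
~(Q ⊗ Q) ↔ R = 1 − |1.00 − 0.39| = 1 − 0.61 = 0.39
(~(P ↔ R) ↔ (P → (Q ⊗ P))) ↔ (~(Q ⊗ Q) ↔ R) = 1 − |0.65 − 0.39| = 1 − 0.26 = 0.74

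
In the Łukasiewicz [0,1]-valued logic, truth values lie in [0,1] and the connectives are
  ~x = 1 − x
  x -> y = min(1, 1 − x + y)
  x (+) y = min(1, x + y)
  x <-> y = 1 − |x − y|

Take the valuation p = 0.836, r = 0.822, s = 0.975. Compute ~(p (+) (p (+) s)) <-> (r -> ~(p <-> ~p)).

p (+) s = min(1, 0.836 + 0.975) = min(1, 1.811) = 1.000
p (+) (p (+) s) = min(1, 0.836 + 1.000) = min(1, 1.836) = 1.000
~(p (+) (p (+) s)) = 1 − 1.000 = 0.000
~p = 1 − 0.836 = 0.164
p <-> ~p = 1 − |0.836 − 0.164| = 1 − 0.672 = 0.328
~(p <-> ~p) = 1 − 0.328 = 0.672
r -> ~(p <-> ~p) = min(1, 1 − 0.822 + 0.672) = min(1, 0.850) = 0.850
~(p (+) (p (+) s)) <-> (r -> ~(p <-> ~p)) = 1 − |0.000 − 0.850| = 1 − 0.850 = 0.150

0.150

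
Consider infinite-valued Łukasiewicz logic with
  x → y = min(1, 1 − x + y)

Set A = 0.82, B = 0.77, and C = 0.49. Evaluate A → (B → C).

B → C = min(1, 1 − 0.77 + 0.49) = min(1, 0.72) = 0.72
A → (B → C) = min(1, 1 − 0.82 + 0.72) = min(1, 0.90) = 0.90

0.90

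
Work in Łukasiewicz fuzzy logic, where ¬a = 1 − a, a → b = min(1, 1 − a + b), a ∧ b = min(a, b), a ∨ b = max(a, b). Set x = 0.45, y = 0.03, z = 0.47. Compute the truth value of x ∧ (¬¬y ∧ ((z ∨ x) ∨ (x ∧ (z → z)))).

0.03

¬y = 1 − 0.03 = 0.97
¬¬y = 1 − 0.97 = 0.03
z ∨ x = max(0.47, 0.45) = 0.47
z → z = min(1, 1 − 0.47 + 0.47) = min(1, 1.00) = 1.00
x ∧ (z → z) = min(0.45, 1.00) = 0.45
(z ∨ x) ∨ (x ∧ (z → z)) = max(0.47, 0.45) = 0.47
¬¬y ∧ ((z ∨ x) ∨ (x ∧ (z → z))) = min(0.03, 0.47) = 0.03
x ∧ (¬¬y ∧ ((z ∨ x) ∨ (x ∧ (z → z)))) = min(0.45, 0.03) = 0.03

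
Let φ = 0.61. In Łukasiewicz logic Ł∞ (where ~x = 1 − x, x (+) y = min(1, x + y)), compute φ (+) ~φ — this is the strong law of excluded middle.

1.00

~φ = 1 − 0.61 = 0.39
φ (+) ~φ = min(1, 0.61 + 0.39) = min(1, 1.00) = 1.00
(As expected: always 1 in Ł∞ since a ⊕ (1−a) = 1.)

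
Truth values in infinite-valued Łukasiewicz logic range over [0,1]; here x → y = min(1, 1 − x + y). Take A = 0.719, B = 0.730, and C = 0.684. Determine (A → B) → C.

A → B = min(1, 1 − 0.719 + 0.730) = min(1, 1.011) = 1.000
(A → B) → C = min(1, 1 − 1.000 + 0.684) = min(1, 0.684) = 0.684

0.684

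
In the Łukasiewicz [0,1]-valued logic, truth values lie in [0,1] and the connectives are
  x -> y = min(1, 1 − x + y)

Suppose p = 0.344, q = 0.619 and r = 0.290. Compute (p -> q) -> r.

0.290

p -> q = min(1, 1 − 0.344 + 0.619) = min(1, 1.275) = 1.000
(p -> q) -> r = min(1, 1 − 1.000 + 0.290) = min(1, 0.290) = 0.290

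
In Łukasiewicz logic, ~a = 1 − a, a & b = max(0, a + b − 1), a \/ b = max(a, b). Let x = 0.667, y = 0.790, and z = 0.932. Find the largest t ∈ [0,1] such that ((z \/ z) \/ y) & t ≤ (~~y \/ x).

z \/ z = max(0.932, 0.932) = 0.932
(z \/ z) \/ y = max(0.932, 0.790) = 0.932
So the left factor is (z \/ z) \/ y = 0.932.
~y = 1 − 0.790 = 0.210
~~y = 1 − 0.210 = 0.790
~~y \/ x = max(0.790, 0.667) = 0.790
So the right-hand bound is ~~y \/ x = 0.790.
The residuum of the Łukasiewicz t-norm gives the supremum: min(1, 1 − 0.932 + 0.790).
1 − 0.932 + 0.790 = 0.858, so t = min(1, 0.858) = 0.858.
Check: 0.932 & 0.858 = max(0, 0.790) = 0.790 ≤ 0.790.

0.858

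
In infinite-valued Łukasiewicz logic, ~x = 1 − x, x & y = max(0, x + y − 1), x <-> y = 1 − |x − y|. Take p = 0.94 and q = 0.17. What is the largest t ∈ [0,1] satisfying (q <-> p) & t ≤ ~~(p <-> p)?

1.00

q <-> p = 1 − |0.17 − 0.94| = 1 − 0.77 = 0.23
So the left factor is q <-> p = 0.23.
p <-> p = 1 − |0.94 − 0.94| = 1 − 0.00 = 1.00
~(p <-> p) = 1 − 1.00 = 0.00
~~(p <-> p) = 1 − 0.00 = 1.00
So the right-hand bound is ~~(p <-> p) = 1.00.
The residuum of the Łukasiewicz t-norm gives the supremum: min(1, 1 − 0.23 + 1.00).
1 − 0.23 + 1.00 = 1.77, so t = min(1, 1.77) = 1.00.
Check: 0.23 & 1.00 = max(0, 0.23) = 0.23 ≤ 1.00.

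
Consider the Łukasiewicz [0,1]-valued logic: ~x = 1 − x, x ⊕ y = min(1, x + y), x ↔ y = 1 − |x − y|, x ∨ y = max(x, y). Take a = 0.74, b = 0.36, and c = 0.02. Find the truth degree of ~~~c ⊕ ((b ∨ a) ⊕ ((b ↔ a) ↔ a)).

1.00

~c = 1 − 0.02 = 0.98
~~c = 1 − 0.98 = 0.02
~~~c = 1 − 0.02 = 0.98
b ∨ a = max(0.36, 0.74) = 0.74
b ↔ a = 1 − |0.36 − 0.74| = 1 − 0.38 = 0.62
(b ↔ a) ↔ a = 1 − |0.62 − 0.74| = 1 − 0.12 = 0.88
(b ∨ a) ⊕ ((b ↔ a) ↔ a) = min(1, 0.74 + 0.88) = min(1, 1.62) = 1.00
~~~c ⊕ ((b ∨ a) ⊕ ((b ↔ a) ↔ a)) = min(1, 0.98 + 1.00) = min(1, 1.98) = 1.00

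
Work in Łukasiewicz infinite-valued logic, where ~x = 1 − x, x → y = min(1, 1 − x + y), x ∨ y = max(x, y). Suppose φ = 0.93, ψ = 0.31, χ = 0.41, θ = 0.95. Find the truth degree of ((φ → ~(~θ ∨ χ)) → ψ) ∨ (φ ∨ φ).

~θ = 1 − 0.95 = 0.05
~θ ∨ χ = max(0.05, 0.41) = 0.41
~(~θ ∨ χ) = 1 − 0.41 = 0.59
φ → ~(~θ ∨ χ) = min(1, 1 − 0.93 + 0.59) = min(1, 0.66) = 0.66
(φ → ~(~θ ∨ χ)) → ψ = min(1, 1 − 0.66 + 0.31) = min(1, 0.65) = 0.65
φ ∨ φ = max(0.93, 0.93) = 0.93
((φ → ~(~θ ∨ χ)) → ψ) ∨ (φ ∨ φ) = max(0.65, 0.93) = 0.93

0.93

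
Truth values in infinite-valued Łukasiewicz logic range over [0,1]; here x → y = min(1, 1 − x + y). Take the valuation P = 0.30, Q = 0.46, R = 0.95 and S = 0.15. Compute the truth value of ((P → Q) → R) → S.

0.20

P → Q = min(1, 1 − 0.30 + 0.46) = min(1, 1.16) = 1.00
(P → Q) → R = min(1, 1 − 1.00 + 0.95) = min(1, 0.95) = 0.95
((P → Q) → R) → S = min(1, 1 − 0.95 + 0.15) = min(1, 0.20) = 0.20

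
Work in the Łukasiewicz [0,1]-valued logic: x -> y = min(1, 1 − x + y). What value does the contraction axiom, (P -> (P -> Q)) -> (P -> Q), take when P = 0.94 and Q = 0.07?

P -> Q = min(1, 1 − 0.94 + 0.07) = min(1, 0.13) = 0.13
P -> (P -> Q) = min(1, 1 − 0.94 + 0.13) = min(1, 0.19) = 0.19
(P -> (P -> Q)) -> (P -> Q) = min(1, 1 − 0.19 + 0.13) = min(1, 0.94) = 0.94
(The value 0.94 < 1 shows this instance is not satisfied; fails in Ł∞ (the t-norm is not idempotent).)

0.94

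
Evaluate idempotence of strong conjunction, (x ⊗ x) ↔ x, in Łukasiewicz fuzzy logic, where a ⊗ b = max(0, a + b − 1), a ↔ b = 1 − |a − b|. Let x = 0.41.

x ⊗ x = max(0, 0.41 + 0.41 − 1) = max(0, -0.18) = 0.00
(x ⊗ x) ↔ x = 1 − |0.00 − 0.41| = 1 − 0.41 = 0.59
(The value 0.59 < 1 shows this instance is not satisfied; fails in Ł∞ since a ⊗ a = max(0, 2a−1) ≠ a in general.)

0.59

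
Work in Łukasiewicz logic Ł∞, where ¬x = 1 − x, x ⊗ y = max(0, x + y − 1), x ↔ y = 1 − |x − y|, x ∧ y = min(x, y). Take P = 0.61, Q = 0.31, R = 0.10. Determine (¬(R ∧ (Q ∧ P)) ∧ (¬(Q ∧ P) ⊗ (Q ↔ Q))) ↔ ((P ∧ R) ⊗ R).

Q ∧ P = min(0.31, 0.61) = 0.31
R ∧ (Q ∧ P) = min(0.10, 0.31) = 0.10
¬(R ∧ (Q ∧ P)) = 1 − 0.10 = 0.90
¬(Q ∧ P) = 1 − 0.31 = 0.69
Q ↔ Q = 1 − |0.31 − 0.31| = 1 − 0.00 = 1.00
¬(Q ∧ P) ⊗ (Q ↔ Q) = max(0, 0.69 + 1.00 − 1) = max(0, 0.69) = 0.69
¬(R ∧ (Q ∧ P)) ∧ (¬(Q ∧ P) ⊗ (Q ↔ Q)) = min(0.90, 0.69) = 0.69
P ∧ R = min(0.61, 0.10) = 0.10
(P ∧ R) ⊗ R = max(0, 0.10 + 0.10 − 1) = max(0, -0.80) = 0.00
(¬(R ∧ (Q ∧ P)) ∧ (¬(Q ∧ P) ⊗ (Q ↔ Q))) ↔ ((P ∧ R) ⊗ R) = 1 − |0.69 − 0.00| = 1 − 0.69 = 0.31

0.31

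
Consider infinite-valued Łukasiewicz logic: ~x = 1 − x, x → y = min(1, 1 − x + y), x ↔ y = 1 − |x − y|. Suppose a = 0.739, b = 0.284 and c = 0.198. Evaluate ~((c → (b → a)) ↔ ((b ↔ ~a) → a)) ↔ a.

b → a = min(1, 1 − 0.284 + 0.739) = min(1, 1.455) = 1.000
c → (b → a) = min(1, 1 − 0.198 + 1.000) = min(1, 1.802) = 1.000
~a = 1 − 0.739 = 0.261
b ↔ ~a = 1 − |0.284 − 0.261| = 1 − 0.023 = 0.977
(b ↔ ~a) → a = min(1, 1 − 0.977 + 0.739) = min(1, 0.762) = 0.762
(c → (b → a)) ↔ ((b ↔ ~a) → a) = 1 − |1.000 − 0.762| = 1 − 0.238 = 0.762
~((c → (b → a)) ↔ ((b ↔ ~a) → a)) = 1 − 0.762 = 0.238
~((c → (b → a)) ↔ ((b ↔ ~a) → a)) ↔ a = 1 − |0.238 − 0.739| = 1 − 0.501 = 0.499

0.499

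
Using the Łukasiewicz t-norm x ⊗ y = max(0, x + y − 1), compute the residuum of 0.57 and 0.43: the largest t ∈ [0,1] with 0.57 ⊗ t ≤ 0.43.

The residuum of the Łukasiewicz t-norm gives the supremum: min(1, 1 − 0.57 + 0.43).
1 − 0.57 + 0.43 = 0.86, so t = min(1, 0.86) = 0.86.
Check: 0.57 ⊗ 0.86 = max(0, 0.43) = 0.43 ≤ 0.43.

0.86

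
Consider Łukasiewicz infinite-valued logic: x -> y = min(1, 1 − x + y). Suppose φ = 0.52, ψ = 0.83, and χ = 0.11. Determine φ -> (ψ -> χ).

0.76

ψ -> χ = min(1, 1 − 0.83 + 0.11) = min(1, 0.28) = 0.28
φ -> (ψ -> χ) = min(1, 1 − 0.52 + 0.28) = min(1, 0.76) = 0.76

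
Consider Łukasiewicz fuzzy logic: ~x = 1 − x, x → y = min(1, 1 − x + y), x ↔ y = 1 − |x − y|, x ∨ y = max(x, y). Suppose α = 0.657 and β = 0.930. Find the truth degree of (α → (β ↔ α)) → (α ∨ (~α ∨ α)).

β ↔ α = 1 − |0.930 − 0.657| = 1 − 0.273 = 0.727
α → (β ↔ α) = min(1, 1 − 0.657 + 0.727) = min(1, 1.070) = 1.000
~α = 1 − 0.657 = 0.343
~α ∨ α = max(0.343, 0.657) = 0.657
α ∨ (~α ∨ α) = max(0.657, 0.657) = 0.657
(α → (β ↔ α)) → (α ∨ (~α ∨ α)) = min(1, 1 − 1.000 + 0.657) = min(1, 0.657) = 0.657

0.657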